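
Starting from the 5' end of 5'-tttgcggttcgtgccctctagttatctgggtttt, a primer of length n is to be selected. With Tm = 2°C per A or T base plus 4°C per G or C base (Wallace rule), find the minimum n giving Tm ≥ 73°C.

n = 25

First 24 bases: TTTGCGGTTCGTGCCCTCTAGTTA → Tm = 72°C (< 73°C)
First 25 bases: TTTGCGGTTCGTGCCCTCTAGTTAT → Tm = 74°C (≥ 73°C)
Each additional base adds 2°C (A/T) or 4°C (G/C), so Tm is non-decreasing in n; n = 25 is the first length to reach 73°C.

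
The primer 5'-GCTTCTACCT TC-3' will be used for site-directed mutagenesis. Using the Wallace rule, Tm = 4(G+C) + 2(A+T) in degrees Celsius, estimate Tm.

G=1, T=5, C=5, A=1
AT pairs contribute 6, GC pairs contribute 6.
Tm = 4·6 + 2·6 = 24 + 12 = 36°C

36°C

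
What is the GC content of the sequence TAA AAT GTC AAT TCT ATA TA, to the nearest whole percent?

15%

Scanning the sequence gives A=9, T=8, C=2, G=1.
G+C = 1 + 2 = 3 out of 20 bases
%GC = 3/20 × 100 = 15% ≈ 15%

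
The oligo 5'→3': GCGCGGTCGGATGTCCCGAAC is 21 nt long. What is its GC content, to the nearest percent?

Base counts: A=3, T=3, G=8, C=7
G+C = 8 + 7 = 15 out of 21 bases
%GC = 15/21 × 100 = 71.43% ≈ 71%

71%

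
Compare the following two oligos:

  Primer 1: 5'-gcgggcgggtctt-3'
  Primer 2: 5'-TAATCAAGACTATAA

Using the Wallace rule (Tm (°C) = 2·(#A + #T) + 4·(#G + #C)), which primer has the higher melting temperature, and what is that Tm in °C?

Primer 1, 46°C

Primer 1: A+T=3, G+C=10 → Tm = 2(3)+4(10) = 46°C
Primer 2: A+T=12, G+C=3 → Tm = 2(12)+4(3) = 36°C
46°C vs 36°C → primer 1 is higher.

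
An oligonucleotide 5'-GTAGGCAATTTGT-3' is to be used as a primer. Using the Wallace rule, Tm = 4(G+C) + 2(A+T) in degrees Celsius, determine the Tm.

36°C

Scanning the sequence gives G=4, T=5, C=1, A=3.
So N_AT = 8 and N_GC = 5.
Tm = 2×8 + 4×5 = 36°C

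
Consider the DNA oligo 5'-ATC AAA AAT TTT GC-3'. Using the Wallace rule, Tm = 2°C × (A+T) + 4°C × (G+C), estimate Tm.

Scanning the sequence gives G=1, T=5, A=6, C=2.
A+T = 11, G+C = 3
Tm = 4·3 + 2·11 = 12 + 22 = 34°C

34°C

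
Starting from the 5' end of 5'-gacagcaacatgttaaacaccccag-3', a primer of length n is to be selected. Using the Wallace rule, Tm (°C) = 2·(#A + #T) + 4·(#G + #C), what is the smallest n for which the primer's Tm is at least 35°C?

n = 12

First 11 bases: GACAGCAACAT → Tm = 32°C (< 35°C)
First 12 bases: GACAGCAACATG → Tm = 36°C (≥ 35°C)
Since every base adds ≥2°C, Tm only increases with n, so the threshold is first crossed at n = 12.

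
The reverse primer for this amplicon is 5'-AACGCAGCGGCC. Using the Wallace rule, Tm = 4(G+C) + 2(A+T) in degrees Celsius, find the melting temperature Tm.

Scanning the sequence gives T=0, G=4, C=5, A=3.
AT pairs contribute 3, GC pairs contribute 9.
Tm = 4·9 + 2·3 = 36 + 6 = 42°C

42°C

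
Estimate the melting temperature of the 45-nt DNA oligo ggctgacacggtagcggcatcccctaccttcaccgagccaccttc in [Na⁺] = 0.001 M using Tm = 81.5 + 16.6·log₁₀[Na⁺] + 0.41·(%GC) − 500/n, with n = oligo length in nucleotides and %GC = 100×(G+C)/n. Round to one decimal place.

47.0°C

Length n = 45. Base counts: A=8, T=8, C=19, G=10
G+C = 29, so %GC = 29/45 × 100 = 64.444%
Salt term: 16.6 × (-3) = -49.8
GC term: 0.41 × 64.444 = 26.422; length term: −500/45 = −11.111
Tm = 81.5 + (-49.8) + 26.422 − 11.111 = 47.011 → 47.0°C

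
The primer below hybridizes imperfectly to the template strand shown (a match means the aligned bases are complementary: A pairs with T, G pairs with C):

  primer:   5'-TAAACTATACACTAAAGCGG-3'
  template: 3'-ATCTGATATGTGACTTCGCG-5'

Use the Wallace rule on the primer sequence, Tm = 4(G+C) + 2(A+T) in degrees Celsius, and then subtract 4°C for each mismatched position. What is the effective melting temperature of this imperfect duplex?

42°C

Primer base counts: A=9, T=4, G=3, C=4 → A+T=13, G+C=7
Perfect-match Tm = 2(13) + 4(7) = 26 + 28 = 54°C
Mismatches (positions where the bases are not complementary): 3 (at positions 3, 14, 20)
Effective Tm = 54 − 3×4 = 54 − 12 = 42°C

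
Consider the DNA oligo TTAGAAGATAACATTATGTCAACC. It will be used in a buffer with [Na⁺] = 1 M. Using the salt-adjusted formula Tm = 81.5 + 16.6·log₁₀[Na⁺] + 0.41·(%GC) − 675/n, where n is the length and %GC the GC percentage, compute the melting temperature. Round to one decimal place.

Length n = 24. Base counts: A=10, C=4, G=3, T=7
G+C = 7, so %GC = 7/24 × 100 = 29.167%
Salt term: 16.6 × (0) = 0
GC term: 0.41 × 29.167 = 11.958; length term: −675/24 = −28.125
Tm = 81.5 + (0) + 11.958 − 28.125 = 65.333 → 65.3°C

65.3°C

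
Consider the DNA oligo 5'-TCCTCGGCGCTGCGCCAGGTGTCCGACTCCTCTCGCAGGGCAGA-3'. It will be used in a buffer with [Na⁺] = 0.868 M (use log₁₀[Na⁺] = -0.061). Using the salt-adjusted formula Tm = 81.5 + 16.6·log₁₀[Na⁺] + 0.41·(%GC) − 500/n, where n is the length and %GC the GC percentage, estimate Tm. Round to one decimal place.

98.0°C

Length n = 44. Scanning the sequence gives C=17, A=5, G=14, T=8.
G+C = 31, so %GC = 31/44 × 100 = 70.455%
Salt term: 16.6 × (-0.061) = -1.013
GC term: 0.41 × 70.455 = 28.887; length term: −500/44 = −11.364
Tm = 81.5 + (-1.013) + 28.887 − 11.364 = 98.01 → 98.0°C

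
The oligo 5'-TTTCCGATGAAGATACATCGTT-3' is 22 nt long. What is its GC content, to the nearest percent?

Counting bases: G=4, T=8, C=4, A=6
G+C = 4 + 4 = 8 out of 22 bases
%GC = 8/22 × 100 = 36.36% ≈ 36%

36%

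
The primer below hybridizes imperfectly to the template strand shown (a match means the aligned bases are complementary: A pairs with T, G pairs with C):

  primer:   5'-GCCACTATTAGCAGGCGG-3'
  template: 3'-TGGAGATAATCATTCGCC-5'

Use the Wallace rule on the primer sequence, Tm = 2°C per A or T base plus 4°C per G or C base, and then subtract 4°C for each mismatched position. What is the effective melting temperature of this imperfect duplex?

42°C

Primer base counts: A=4, T=3, G=6, C=5 → A+T=7, G+C=11
Perfect-match Tm = 2(7) + 4(11) = 14 + 44 = 58°C
Mismatches (positions where the bases are not complementary): 4 (at positions 1, 4, 12, 14)
Effective Tm = 58 − 4×4 = 58 − 16 = 42°C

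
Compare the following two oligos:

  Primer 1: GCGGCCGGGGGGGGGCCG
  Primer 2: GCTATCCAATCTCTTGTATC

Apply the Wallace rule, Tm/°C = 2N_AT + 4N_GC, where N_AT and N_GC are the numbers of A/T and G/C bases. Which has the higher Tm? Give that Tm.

Primer 1, 72°C

Primer 1: A+T=0, G+C=18 → Tm = 2(0)+4(18) = 72°C
Primer 2: A+T=12, G+C=8 → Tm = 2(12)+4(8) = 56°C
72°C vs 56°C → primer 1 is higher.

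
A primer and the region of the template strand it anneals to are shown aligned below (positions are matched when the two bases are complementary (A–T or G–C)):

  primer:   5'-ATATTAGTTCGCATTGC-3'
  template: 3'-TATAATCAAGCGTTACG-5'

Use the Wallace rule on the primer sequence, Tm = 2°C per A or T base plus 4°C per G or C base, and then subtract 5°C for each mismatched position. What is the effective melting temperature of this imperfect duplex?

41°C

Primer base counts: A=4, T=7, G=3, C=3 → A+T=11, G+C=6
Perfect-match Tm = 2(11) + 4(6) = 22 + 24 = 46°C
Mismatches (positions where the bases are not complementary): 1 (at position 14)
Effective Tm = 46 − 1×5 = 46 − 5 = 41°C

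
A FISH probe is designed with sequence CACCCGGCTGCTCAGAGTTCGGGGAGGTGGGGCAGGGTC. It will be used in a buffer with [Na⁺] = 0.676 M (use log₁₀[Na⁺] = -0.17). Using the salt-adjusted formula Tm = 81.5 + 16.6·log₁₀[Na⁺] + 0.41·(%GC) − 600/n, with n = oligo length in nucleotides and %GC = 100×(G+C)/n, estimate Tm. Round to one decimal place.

92.7°C

Length n = 39. Counting bases: C=10, G=18, T=6, A=5
G+C = 28, so %GC = 28/39 × 100 = 71.795%
Salt term: 16.6 × (-0.17) = -2.822
GC term: 0.41 × 71.795 = 29.436; length term: −600/39 = −15.385
Tm = 81.5 + (-2.822) + 29.436 − 15.385 = 92.729 → 92.7°C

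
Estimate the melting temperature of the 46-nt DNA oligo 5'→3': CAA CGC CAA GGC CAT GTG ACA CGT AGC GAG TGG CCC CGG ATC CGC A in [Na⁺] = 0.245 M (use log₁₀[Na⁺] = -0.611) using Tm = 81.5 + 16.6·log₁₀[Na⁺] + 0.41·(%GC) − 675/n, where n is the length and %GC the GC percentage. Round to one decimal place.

83.4°C

Length n = 46. Counting bases: G=14, C=16, A=11, T=5
G+C = 30, so %GC = 30/46 × 100 = 65.217%
Salt term: 16.6 × (-0.611) = -10.143
GC term: 0.41 × 65.217 = 26.739; length term: −675/46 = −14.674
Tm = 81.5 + (-10.143) + 26.739 − 14.674 = 83.422 → 83.4°C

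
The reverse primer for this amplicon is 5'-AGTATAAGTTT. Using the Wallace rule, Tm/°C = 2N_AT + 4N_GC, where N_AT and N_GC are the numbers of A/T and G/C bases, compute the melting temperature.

26°C

Scanning the sequence gives C=0, G=2, A=4, T=5.
AT pairs contribute 9, GC pairs contribute 2.
Tm = 2×9 + 4×2 = 26°C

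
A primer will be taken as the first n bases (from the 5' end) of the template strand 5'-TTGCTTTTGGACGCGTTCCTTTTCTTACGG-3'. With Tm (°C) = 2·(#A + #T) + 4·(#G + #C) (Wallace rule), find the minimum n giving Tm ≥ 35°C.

First 12 bases: TTGCTTTTGGAC → Tm = 34°C (< 35°C)
First 13 bases: TTGCTTTTGGACG → Tm = 38°C (≥ 35°C)
Each additional base adds 2°C (A/T) or 4°C (G/C), so Tm is non-decreasing in n; n = 13 is the first length to reach 35°C.

n = 13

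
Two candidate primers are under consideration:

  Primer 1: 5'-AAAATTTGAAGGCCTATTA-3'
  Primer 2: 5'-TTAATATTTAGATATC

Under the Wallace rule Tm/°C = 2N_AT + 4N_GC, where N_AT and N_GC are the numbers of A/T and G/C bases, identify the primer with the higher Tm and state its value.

Primer 1, 48°C

Primer 1: A+T=14, G+C=5 → Tm = 2(14)+4(5) = 48°C
Primer 2: A+T=14, G+C=2 → Tm = 2(14)+4(2) = 36°C
48°C vs 36°C → primer 1 is higher.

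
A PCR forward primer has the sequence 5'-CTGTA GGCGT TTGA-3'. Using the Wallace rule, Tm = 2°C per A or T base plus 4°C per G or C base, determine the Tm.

42°C

Scanning the sequence gives A=2, C=2, T=5, G=5.
A+T = 7, G+C = 7
Tm = 2(7) + 4(7) = 14 + 28 = 42°C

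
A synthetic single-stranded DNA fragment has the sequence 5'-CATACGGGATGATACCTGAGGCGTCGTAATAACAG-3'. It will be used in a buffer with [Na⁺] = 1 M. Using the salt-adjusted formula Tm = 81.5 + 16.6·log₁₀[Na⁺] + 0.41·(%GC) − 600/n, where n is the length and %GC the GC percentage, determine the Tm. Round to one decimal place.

84.3°C

Length n = 35. Scanning the sequence gives C=7, T=7, G=10, A=11.
G+C = 17, so %GC = 17/35 × 100 = 48.571%
Salt term: 16.6 × (0) = 0
GC term: 0.41 × 48.571 = 19.914; length term: −600/35 = −17.143
Tm = 81.5 + (0) + 19.914 − 17.143 = 84.271 → 84.3°C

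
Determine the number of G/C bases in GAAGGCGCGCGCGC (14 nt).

12

Counting bases: T=0, A=2, G=7, C=5
Total G or C: 7 + 5 = 12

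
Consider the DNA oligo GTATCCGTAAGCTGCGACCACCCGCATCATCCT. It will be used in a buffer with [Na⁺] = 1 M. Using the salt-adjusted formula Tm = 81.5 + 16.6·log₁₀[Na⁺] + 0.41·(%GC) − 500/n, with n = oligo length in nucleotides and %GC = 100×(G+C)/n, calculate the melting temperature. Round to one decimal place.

Length n = 33. Base counts: A=7, C=13, T=7, G=6
G+C = 19, so %GC = 19/33 × 100 = 57.576%
Salt term: 16.6 × (0) = 0
GC term: 0.41 × 57.576 = 23.606; length term: −500/33 = −15.152
Tm = 81.5 + (0) + 23.606 − 15.152 = 89.954 → 90.0°C

90.0°C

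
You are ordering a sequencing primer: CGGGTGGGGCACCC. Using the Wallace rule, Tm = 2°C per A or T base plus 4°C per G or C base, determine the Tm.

52°C

Base counts: T=1, C=5, G=7, A=1
So N_AT = 2 and N_GC = 12.
Tm = 4·12 + 2·2 = 48 + 4 = 52°C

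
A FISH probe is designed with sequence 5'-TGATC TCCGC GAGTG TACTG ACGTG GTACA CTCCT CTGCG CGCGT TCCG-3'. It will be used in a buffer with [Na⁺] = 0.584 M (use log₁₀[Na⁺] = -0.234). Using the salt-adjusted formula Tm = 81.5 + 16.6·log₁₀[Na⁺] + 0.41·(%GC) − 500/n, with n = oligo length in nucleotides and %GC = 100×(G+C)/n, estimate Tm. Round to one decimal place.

Length n = 49. Base counts: C=16, T=13, G=14, A=6
G+C = 30, so %GC = 30/49 × 100 = 61.224%
Salt term: 16.6 × (-0.234) = -3.884
GC term: 0.41 × 61.224 = 25.102; length term: −500/49 = −10.204
Tm = 81.5 + (-3.884) + 25.102 − 10.204 = 92.514 → 92.5°C

92.5°C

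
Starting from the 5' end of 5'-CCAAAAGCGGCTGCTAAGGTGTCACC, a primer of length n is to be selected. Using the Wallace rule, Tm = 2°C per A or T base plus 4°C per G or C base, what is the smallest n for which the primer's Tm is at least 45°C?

n = 14

First 13 bases: CCAAAAGCGGCTG → Tm = 42°C (< 45°C)
First 14 bases: CCAAAAGCGGCTGC → Tm = 46°C (≥ 45°C)
Since every base adds ≥2°C, Tm only increases with n, so the threshold is first crossed at n = 14.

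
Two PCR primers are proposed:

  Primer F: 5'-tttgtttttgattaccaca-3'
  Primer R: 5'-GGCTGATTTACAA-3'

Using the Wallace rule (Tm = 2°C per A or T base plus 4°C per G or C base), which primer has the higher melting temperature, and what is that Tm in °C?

Primer F: A+T=14, G+C=5 → Tm = 2(14)+4(5) = 48°C
Primer R: A+T=8, G+C=5 → Tm = 2(8)+4(5) = 36°C
48°C vs 36°C → primer F is higher.

Primer F, 48°C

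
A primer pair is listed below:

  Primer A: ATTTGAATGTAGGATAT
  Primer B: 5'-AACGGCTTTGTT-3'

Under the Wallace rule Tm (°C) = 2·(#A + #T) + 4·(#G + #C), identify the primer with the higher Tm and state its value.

Primer A, 42°C

Primer A: A+T=13, G+C=4 → Tm = 2(13)+4(4) = 42°C
Primer B: A+T=7, G+C=5 → Tm = 2(7)+4(5) = 34°C
42°C vs 34°C → primer A is higher.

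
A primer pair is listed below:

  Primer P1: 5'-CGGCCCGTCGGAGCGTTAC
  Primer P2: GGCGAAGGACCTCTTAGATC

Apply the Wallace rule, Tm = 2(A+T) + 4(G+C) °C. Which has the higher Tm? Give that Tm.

Primer P1, 66°C

Primer P1: A+T=5, G+C=14 → Tm = 2(5)+4(14) = 66°C
Primer P2: A+T=9, G+C=11 → Tm = 2(9)+4(11) = 62°C
66°C vs 62°C → primer P1 is higher.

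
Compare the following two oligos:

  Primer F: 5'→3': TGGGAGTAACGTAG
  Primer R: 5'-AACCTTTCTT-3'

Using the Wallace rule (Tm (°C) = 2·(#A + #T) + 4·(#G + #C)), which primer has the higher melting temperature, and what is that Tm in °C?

Primer F, 42°C

Primer F: A+T=7, G+C=7 → Tm = 2(7)+4(7) = 42°C
Primer R: A+T=7, G+C=3 → Tm = 2(7)+4(3) = 26°C
42°C vs 26°C → primer F is higher.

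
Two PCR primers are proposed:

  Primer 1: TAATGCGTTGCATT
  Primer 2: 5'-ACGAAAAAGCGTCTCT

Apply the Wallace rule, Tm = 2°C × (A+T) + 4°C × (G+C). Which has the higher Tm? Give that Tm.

Primer 2, 46°C

Primer 1: A+T=9, G+C=5 → Tm = 2(9)+4(5) = 38°C
Primer 2: A+T=9, G+C=7 → Tm = 2(9)+4(7) = 46°C
38°C vs 46°C → primer 2 is higher.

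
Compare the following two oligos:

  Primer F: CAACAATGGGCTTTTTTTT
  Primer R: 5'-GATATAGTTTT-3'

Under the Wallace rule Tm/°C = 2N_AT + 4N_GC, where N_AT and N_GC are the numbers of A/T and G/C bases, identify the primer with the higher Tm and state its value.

Primer F, 50°C

Primer F: A+T=13, G+C=6 → Tm = 2(13)+4(6) = 50°C
Primer R: A+T=9, G+C=2 → Tm = 2(9)+4(2) = 26°C
50°C vs 26°C → primer F is higher.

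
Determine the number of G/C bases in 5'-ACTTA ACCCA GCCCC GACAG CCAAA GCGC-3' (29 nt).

18

T=2, A=9, G=5, C=13
G+C = 5 + 13 = 18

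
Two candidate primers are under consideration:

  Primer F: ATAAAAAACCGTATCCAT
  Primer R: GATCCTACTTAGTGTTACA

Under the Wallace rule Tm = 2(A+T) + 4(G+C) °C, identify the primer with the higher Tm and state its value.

Primer F: A+T=13, G+C=5 → Tm = 2(13)+4(5) = 46°C
Primer R: A+T=12, G+C=7 → Tm = 2(12)+4(7) = 52°C
46°C vs 52°C → primer R is higher.

Primer R, 52°C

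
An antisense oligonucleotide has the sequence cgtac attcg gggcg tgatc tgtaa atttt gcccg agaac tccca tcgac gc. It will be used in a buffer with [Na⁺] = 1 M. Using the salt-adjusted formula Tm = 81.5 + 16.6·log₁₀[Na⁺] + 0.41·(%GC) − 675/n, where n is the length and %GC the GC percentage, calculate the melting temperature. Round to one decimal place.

90.6°C

Length n = 52. Scanning the sequence gives A=11, T=13, G=13, C=15.
G+C = 28, so %GC = 28/52 × 100 = 53.846%
Salt term: 16.6 × (0) = 0
GC term: 0.41 × 53.846 = 22.077; length term: −675/52 = −12.981
Tm = 81.5 + (0) + 22.077 − 12.981 = 90.596 → 90.6°C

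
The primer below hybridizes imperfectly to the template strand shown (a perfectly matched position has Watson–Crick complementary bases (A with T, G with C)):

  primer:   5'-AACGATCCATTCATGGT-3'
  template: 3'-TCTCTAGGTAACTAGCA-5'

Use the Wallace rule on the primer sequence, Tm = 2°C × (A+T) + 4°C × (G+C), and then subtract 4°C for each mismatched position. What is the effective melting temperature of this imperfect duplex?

32°C

Primer base counts: A=5, T=5, G=3, C=4 → A+T=10, G+C=7
Perfect-match Tm = 2(10) + 4(7) = 20 + 28 = 48°C
Mismatches (positions where the bases are not complementary): 4 (at positions 2, 3, 12, 15)
Effective Tm = 48 − 4×4 = 48 − 16 = 32°C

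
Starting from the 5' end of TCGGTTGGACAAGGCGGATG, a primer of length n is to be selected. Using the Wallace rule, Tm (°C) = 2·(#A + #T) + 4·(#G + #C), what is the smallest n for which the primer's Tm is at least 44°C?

First 13 bases: TCGGTTGGACAAG → Tm = 40°C (< 44°C)
First 14 bases: TCGGTTGGACAAGG → Tm = 44°C (≥ 44°C)
Since every base adds ≥2°C, Tm only increases with n, so the threshold is first crossed at n = 14.

n = 14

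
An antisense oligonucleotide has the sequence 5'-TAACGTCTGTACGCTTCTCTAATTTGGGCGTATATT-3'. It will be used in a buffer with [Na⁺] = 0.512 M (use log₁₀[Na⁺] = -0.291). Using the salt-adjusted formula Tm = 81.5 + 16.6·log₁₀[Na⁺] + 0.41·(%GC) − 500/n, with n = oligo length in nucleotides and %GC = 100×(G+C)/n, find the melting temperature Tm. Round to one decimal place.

78.7°C

Length n = 36. A=7, C=7, G=7, T=15
G+C = 14, so %GC = 14/36 × 100 = 38.889%
Salt term: 16.6 × (-0.291) = -4.831
GC term: 0.41 × 38.889 = 15.944; length term: −500/36 = −13.889
Tm = 81.5 + (-4.831) + 15.944 − 13.889 = 78.724 → 78.7°C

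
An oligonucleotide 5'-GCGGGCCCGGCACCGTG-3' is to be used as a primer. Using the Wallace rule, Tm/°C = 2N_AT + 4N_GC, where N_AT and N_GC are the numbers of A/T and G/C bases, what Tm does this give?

64°C

Counting bases: C=7, A=1, G=8, T=1
AT pairs contribute 2, GC pairs contribute 15.
Tm = 2(2) + 4(15) = 4 + 60 = 64°C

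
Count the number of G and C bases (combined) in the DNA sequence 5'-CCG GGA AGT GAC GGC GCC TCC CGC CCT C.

22

Counting bases: A=3, T=3, G=9, C=13
Total G or C: 9 + 13 = 22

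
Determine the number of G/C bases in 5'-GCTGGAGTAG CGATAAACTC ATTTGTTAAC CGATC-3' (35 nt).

Scanning the sequence gives T=10, G=8, A=10, C=7.
Total G or C: 8 + 7 = 15

15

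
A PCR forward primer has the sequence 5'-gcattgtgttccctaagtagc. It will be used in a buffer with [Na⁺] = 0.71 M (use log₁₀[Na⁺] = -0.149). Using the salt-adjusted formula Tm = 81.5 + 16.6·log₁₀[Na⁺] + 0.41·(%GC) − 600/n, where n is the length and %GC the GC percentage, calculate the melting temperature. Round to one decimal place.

Length n = 21. Scanning the sequence gives T=7, C=5, G=5, A=4.
G+C = 10, so %GC = 10/21 × 100 = 47.619%
Salt term: 16.6 × (-0.149) = -2.473
GC term: 0.41 × 47.619 = 19.524; length term: −600/21 = −28.571
Tm = 81.5 + (-2.473) + 19.524 − 28.571 = 69.98 → 70.0°C

70.0°C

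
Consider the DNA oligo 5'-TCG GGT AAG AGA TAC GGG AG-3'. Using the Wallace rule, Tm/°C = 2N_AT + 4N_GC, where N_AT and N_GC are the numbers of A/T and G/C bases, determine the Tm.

Counting bases: A=6, G=9, T=3, C=2
So N_AT = 9 and N_GC = 11.
Tm = 4·11 + 2·9 = 44 + 18 = 62°C

62°C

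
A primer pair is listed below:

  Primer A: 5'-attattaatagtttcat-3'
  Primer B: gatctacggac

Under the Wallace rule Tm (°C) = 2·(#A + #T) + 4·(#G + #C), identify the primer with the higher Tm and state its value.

Primer A, 38°C

Primer A: A+T=15, G+C=2 → Tm = 2(15)+4(2) = 38°C
Primer B: A+T=5, G+C=6 → Tm = 2(5)+4(6) = 34°C
38°C vs 34°C → primer A is higher.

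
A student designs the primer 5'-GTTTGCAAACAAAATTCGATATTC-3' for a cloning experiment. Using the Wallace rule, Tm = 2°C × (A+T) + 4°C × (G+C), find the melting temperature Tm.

62°C

T=8, G=3, A=9, C=4
A+T = 17, G+C = 7
Tm = 4·7 + 2·17 = 28 + 34 = 62°C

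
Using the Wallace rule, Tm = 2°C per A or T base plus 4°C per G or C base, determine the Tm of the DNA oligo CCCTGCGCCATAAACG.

52°C

Counting bases: C=7, T=2, G=3, A=4
AT pairs contribute 6, GC pairs contribute 10.
Tm = 2×6 + 4×10 = 52°C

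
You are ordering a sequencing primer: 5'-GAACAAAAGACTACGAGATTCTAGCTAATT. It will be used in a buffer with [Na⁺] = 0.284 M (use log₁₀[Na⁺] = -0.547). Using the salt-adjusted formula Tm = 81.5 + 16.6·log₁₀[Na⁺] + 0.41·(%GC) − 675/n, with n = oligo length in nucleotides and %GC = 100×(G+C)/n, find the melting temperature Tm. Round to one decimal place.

63.6°C

Length n = 30. Scanning the sequence gives T=7, C=5, A=13, G=5.
G+C = 10, so %GC = 10/30 × 100 = 33.333%
Salt term: 16.6 × (-0.547) = -9.08
GC term: 0.41 × 33.333 = 13.667; length term: −675/30 = −22.5
Tm = 81.5 + (-9.08) + 13.667 − 22.5 = 63.587 → 63.6°C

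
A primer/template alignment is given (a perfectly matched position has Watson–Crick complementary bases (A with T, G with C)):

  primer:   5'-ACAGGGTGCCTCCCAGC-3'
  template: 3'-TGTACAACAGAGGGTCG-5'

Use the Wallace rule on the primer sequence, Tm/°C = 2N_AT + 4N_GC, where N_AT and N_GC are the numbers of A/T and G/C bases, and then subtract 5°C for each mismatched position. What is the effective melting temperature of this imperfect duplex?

43°C

Primer base counts: A=3, T=2, G=5, C=7 → A+T=5, G+C=12
Perfect-match Tm = 2(5) + 4(12) = 10 + 48 = 58°C
Mismatches (positions where the bases are not complementary): 3 (at positions 4, 6, 9)
Effective Tm = 58 − 3×5 = 58 − 15 = 43°C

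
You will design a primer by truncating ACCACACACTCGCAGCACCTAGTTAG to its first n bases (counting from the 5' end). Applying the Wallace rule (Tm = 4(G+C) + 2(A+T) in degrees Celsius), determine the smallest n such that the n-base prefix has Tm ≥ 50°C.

n = 16

First 15 bases: ACCACACACTCGCAG → Tm = 48°C (< 50°C)
First 16 bases: ACCACACACTCGCAGC → Tm = 52°C (≥ 50°C)
Since every base adds ≥2°C, Tm only increases with n, so the threshold is first crossed at n = 16.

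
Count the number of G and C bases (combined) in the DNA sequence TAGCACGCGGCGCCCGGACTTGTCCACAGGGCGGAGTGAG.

28

Scanning the sequence gives T=5, A=7, G=16, C=12.
G+C = 16 + 12 = 28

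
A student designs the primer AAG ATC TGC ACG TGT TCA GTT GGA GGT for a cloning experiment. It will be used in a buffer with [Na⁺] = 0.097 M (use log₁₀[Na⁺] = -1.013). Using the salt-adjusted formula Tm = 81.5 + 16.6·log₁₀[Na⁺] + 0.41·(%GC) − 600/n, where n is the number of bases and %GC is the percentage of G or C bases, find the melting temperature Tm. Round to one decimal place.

62.2°C

Length n = 27. Counting bases: A=6, C=4, T=8, G=9
G+C = 13, so %GC = 13/27 × 100 = 48.148%
Salt term: 16.6 × (-1.013) = -16.816
GC term: 0.41 × 48.148 = 19.741; length term: −600/27 = −22.222
Tm = 81.5 + (-16.816) + 19.741 − 22.222 = 62.203 → 62.2°C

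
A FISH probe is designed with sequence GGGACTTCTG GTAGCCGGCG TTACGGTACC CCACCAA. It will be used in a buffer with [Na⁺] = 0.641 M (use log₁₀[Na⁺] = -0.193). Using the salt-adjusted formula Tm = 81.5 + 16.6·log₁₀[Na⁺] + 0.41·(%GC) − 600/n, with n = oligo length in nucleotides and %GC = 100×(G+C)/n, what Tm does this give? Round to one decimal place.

Length n = 37. Scanning the sequence gives G=11, C=12, T=7, A=7.
G+C = 23, so %GC = 23/37 × 100 = 62.162%
Salt term: 16.6 × (-0.193) = -3.204
GC term: 0.41 × 62.162 = 25.486; length term: −600/37 = −16.216
Tm = 81.5 + (-3.204) + 25.486 − 16.216 = 87.566 → 87.6°C

87.6°C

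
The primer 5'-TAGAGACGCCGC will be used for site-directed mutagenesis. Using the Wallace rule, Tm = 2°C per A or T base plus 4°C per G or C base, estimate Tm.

G=4, C=4, T=1, A=3
So N_AT = 4 and N_GC = 8.
Tm = 2(4) + 4(8) = 8 + 32 = 40°C

40°C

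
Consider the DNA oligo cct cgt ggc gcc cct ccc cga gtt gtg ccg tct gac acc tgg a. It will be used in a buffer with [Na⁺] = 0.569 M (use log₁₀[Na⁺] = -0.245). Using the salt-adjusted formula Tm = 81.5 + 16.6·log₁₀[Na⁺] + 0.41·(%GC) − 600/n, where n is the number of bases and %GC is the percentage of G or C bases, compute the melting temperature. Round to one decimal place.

Length n = 43. Base counts: T=9, C=18, A=4, G=12
G+C = 30, so %GC = 30/43 × 100 = 69.767%
Salt term: 16.6 × (-0.245) = -4.067
GC term: 0.41 × 69.767 = 28.604; length term: −600/43 = −13.953
Tm = 81.5 + (-4.067) + 28.604 − 13.953 = 92.084 → 92.1°C

92.1°C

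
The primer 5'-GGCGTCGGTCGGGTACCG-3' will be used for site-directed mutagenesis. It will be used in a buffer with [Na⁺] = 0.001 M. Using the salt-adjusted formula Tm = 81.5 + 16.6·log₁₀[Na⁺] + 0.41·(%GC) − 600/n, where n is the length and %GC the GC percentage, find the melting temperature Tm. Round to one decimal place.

30.3°C

Length n = 18. Scanning the sequence gives T=3, A=1, C=5, G=9.
G+C = 14, so %GC = 14/18 × 100 = 77.778%
Salt term: 16.6 × (-3) = -49.8
GC term: 0.41 × 77.778 = 31.889; length term: −600/18 = −33.333
Tm = 81.5 + (-49.8) + 31.889 − 33.333 = 30.256 → 30.3°C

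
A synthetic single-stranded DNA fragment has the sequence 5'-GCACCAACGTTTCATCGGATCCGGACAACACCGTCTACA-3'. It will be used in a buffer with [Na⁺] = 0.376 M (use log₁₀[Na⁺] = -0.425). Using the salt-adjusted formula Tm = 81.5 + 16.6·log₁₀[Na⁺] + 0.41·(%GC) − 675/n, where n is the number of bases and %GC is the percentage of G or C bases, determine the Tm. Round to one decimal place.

Length n = 39. Counting bases: A=11, G=7, C=14, T=7
G+C = 21, so %GC = 21/39 × 100 = 53.846%
Salt term: 16.6 × (-0.425) = -7.055
GC term: 0.41 × 53.846 = 22.077; length term: −675/39 = −17.308
Tm = 81.5 + (-7.055) + 22.077 − 17.308 = 79.214 → 79.2°C

79.2°C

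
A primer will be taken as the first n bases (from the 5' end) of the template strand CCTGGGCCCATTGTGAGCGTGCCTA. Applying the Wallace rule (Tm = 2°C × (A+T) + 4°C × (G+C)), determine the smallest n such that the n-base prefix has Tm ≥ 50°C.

n = 15

First 14 bases: CCTGGGCCCATTGT → Tm = 46°C (< 50°C)
First 15 bases: CCTGGGCCCATTGTG → Tm = 50°C (≥ 50°C)
Since every base adds ≥2°C, Tm only increases with n, so the threshold is first crossed at n = 15.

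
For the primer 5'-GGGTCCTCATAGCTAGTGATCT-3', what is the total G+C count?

A=4, T=7, G=6, C=5
G+C = 6 + 5 = 11

11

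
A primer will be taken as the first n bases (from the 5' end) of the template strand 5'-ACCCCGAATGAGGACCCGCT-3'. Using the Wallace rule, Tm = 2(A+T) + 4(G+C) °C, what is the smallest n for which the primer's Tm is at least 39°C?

First 12 bases: ACCCCGAATGAG → Tm = 38°C (< 39°C)
First 13 bases: ACCCCGAATGAGG → Tm = 42°C (≥ 39°C)
Each additional base adds 2°C (A/T) or 4°C (G/C), so Tm is non-decreasing in n; n = 13 is the first length to reach 39°C.

n = 13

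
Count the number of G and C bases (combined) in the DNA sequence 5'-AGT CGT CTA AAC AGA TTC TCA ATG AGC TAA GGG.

C=6, G=8, A=11, T=8
Total G or C: 8 + 6 = 14

14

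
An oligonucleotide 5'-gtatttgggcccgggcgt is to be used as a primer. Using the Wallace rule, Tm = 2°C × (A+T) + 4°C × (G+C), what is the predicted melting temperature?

Base counts: G=8, C=4, A=1, T=5
AT pairs contribute 6, GC pairs contribute 12.
Tm = 2(6) + 4(12) = 12 + 48 = 60°C

60°C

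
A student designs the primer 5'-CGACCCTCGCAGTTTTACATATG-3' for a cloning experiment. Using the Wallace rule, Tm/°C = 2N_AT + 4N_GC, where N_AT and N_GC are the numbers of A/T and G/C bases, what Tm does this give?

Counting bases: G=4, T=7, C=7, A=5
A+T = 12, G+C = 11
Tm = 2(12) + 4(11) = 24 + 44 = 68°C

68°C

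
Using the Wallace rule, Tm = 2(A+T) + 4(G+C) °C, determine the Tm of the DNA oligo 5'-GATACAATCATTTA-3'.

34°C

Scanning the sequence gives C=2, T=5, A=6, G=1.
So N_AT = 11 and N_GC = 3.
Tm = 4·3 + 2·11 = 12 + 22 = 34°C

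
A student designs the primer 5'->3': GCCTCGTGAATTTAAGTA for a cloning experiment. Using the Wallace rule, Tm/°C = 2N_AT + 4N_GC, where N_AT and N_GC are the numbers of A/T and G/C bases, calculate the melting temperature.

Base counts: G=4, T=6, A=5, C=3
AT pairs contribute 11, GC pairs contribute 7.
Tm = 2×11 + 4×7 = 50°C

50°C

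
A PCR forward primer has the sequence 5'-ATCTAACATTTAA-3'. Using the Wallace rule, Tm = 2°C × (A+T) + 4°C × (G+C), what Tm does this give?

Scanning the sequence gives C=2, T=5, G=0, A=6.
A+T = 11, G+C = 2
Tm = 2×11 + 4×2 = 30°C

30°C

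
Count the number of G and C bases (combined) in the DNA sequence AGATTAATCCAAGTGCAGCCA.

9

Base counts: G=4, C=5, A=8, T=4
G+C = 4 + 5 = 9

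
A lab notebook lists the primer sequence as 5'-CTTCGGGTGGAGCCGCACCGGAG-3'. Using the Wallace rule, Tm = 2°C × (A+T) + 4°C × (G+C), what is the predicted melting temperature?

Scanning the sequence gives T=3, G=10, A=3, C=7.
AT pairs contribute 6, GC pairs contribute 17.
Tm = 2×6 + 4×17 = 80°C

80°C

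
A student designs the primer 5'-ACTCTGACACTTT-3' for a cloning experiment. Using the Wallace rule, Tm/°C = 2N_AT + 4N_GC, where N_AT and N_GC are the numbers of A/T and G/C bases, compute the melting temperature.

36°C

Counting bases: A=3, G=1, C=4, T=5
AT pairs contribute 8, GC pairs contribute 5.
Tm = 2×8 + 4×5 = 36°C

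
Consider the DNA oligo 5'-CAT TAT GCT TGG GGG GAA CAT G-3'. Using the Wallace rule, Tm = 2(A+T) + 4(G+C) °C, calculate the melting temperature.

66°C

A=5, T=6, G=8, C=3
A+T = 11, G+C = 11
Tm = 2×11 + 4×11 = 66°C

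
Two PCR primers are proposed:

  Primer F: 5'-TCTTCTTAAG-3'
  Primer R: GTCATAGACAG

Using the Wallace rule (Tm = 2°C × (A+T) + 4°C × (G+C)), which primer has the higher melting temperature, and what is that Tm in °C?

Primer F: A+T=7, G+C=3 → Tm = 2(7)+4(3) = 26°C
Primer R: A+T=6, G+C=5 → Tm = 2(6)+4(5) = 32°C
26°C vs 32°C → primer R is higher.

Primer R, 32°C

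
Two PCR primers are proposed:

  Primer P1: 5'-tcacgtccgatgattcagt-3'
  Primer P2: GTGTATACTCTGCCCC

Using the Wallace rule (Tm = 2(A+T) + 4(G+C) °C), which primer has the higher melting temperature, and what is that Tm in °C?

Primer P1: A+T=10, G+C=9 → Tm = 2(10)+4(9) = 56°C
Primer P2: A+T=7, G+C=9 → Tm = 2(7)+4(9) = 50°C
56°C vs 50°C → primer P1 is higher.

Primer P1, 56°C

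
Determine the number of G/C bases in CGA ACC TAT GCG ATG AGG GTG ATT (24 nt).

12

Base counts: T=6, A=6, G=8, C=4
Total G or C: 8 + 4 = 12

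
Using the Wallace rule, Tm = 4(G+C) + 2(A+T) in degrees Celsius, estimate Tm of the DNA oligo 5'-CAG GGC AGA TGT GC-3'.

46°C

G=6, A=3, C=3, T=2
A+T = 5, G+C = 9
Tm = 4·9 + 2·5 = 36 + 10 = 46°C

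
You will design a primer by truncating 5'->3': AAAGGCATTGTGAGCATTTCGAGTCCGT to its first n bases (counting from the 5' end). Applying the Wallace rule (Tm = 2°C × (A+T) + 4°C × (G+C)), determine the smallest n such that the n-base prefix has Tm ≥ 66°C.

First 22 bases: AAAGGCATTGTGAGCATTTCGA → Tm = 62°C (< 66°C)
First 23 bases: AAAGGCATTGTGAGCATTTCGAG → Tm = 66°C (≥ 66°C)
Each additional base adds 2°C (A/T) or 4°C (G/C), so Tm is non-decreasing in n; n = 23 is the first length to reach 66°C.

n = 23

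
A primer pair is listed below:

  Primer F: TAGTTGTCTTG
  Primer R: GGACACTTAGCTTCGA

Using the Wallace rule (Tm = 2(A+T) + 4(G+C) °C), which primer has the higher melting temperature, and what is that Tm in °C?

Primer R, 48°C

Primer F: A+T=7, G+C=4 → Tm = 2(7)+4(4) = 30°C
Primer R: A+T=8, G+C=8 → Tm = 2(8)+4(8) = 48°C
30°C vs 48°C → primer R is higher.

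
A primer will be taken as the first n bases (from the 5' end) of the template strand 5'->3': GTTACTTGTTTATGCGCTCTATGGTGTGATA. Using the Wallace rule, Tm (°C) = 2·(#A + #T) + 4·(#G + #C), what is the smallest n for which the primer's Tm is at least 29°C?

First 11 bases: GTTACTTGTTT → Tm = 28°C (< 29°C)
First 12 bases: GTTACTTGTTTA → Tm = 30°C (≥ 29°C)
Each additional base adds 2°C (A/T) or 4°C (G/C), so Tm is non-decreasing in n; n = 12 is the first length to reach 29°C.

n = 12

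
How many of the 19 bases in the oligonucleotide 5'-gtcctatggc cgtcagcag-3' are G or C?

12

A=3, T=4, G=6, C=6
G+C = 6 + 6 = 12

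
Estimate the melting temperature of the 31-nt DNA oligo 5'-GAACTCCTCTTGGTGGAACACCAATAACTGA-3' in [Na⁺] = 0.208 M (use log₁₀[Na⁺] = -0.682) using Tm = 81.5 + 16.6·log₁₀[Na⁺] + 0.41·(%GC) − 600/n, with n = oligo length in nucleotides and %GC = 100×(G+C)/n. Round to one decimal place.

69.3°C

Length n = 31. Scanning the sequence gives C=8, A=10, T=7, G=6.
G+C = 14, so %GC = 14/31 × 100 = 45.161%
Salt term: 16.6 × (-0.682) = -11.321
GC term: 0.41 × 45.161 = 18.516; length term: −600/31 = −19.355
Tm = 81.5 + (-11.321) + 18.516 − 19.355 = 69.34 → 69.3°C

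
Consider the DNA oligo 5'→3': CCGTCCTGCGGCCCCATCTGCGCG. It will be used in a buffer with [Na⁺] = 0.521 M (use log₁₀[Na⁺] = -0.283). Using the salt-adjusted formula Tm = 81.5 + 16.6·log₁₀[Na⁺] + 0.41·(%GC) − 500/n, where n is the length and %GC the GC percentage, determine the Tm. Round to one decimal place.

Length n = 24. T=4, C=12, A=1, G=7
G+C = 19, so %GC = 19/24 × 100 = 79.167%
Salt term: 16.6 × (-0.283) = -4.698
GC term: 0.41 × 79.167 = 32.458; length term: −500/24 = −20.833
Tm = 81.5 + (-4.698) + 32.458 − 20.833 = 88.427 → 88.4°C

88.4°C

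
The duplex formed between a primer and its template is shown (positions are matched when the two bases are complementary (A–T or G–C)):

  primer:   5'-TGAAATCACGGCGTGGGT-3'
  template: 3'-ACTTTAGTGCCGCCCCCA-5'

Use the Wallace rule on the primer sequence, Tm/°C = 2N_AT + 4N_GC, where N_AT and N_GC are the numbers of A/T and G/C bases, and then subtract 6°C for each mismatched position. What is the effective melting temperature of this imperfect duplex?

Primer base counts: A=4, T=4, G=7, C=3 → A+T=8, G+C=10
Perfect-match Tm = 2(8) + 4(10) = 16 + 40 = 56°C
Mismatches (positions where the bases are not complementary): 1 (at position 14)
Effective Tm = 56 − 1×6 = 56 − 6 = 50°C

50°C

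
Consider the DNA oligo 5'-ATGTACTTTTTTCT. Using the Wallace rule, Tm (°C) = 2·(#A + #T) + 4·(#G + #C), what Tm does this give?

C=2, G=1, A=2, T=9
So N_AT = 11 and N_GC = 3.
Tm = 4·3 + 2·11 = 12 + 22 = 34°C

34°C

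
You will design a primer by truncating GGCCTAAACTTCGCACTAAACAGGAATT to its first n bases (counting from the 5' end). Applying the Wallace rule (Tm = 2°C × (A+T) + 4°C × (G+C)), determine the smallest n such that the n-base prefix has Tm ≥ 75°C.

First 25 bases: GGCCTAAACTTCGCACTAAACAGGA → Tm = 74°C (< 75°C)
First 26 bases: GGCCTAAACTTCGCACTAAACAGGAA → Tm = 76°C (≥ 75°C)
Each additional base adds 2°C (A/T) or 4°C (G/C), so Tm is non-decreasing in n; n = 26 is the first length to reach 75°C.

n = 26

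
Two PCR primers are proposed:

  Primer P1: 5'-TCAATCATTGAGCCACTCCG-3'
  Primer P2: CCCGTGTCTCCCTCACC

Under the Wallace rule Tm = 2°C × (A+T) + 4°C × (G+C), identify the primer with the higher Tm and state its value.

Primer P1, 60°C

Primer P1: A+T=10, G+C=10 → Tm = 2(10)+4(10) = 60°C
Primer P2: A+T=5, G+C=12 → Tm = 2(5)+4(12) = 58°C
60°C vs 58°C → primer P1 is higher.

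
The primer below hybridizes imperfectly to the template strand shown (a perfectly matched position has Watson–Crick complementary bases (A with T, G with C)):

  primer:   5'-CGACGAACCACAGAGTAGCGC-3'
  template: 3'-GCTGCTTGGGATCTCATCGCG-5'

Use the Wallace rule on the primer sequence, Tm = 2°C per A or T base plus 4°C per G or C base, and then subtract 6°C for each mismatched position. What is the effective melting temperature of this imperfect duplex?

Primer base counts: A=7, T=1, G=6, C=7 → A+T=8, G+C=13
Perfect-match Tm = 2(8) + 4(13) = 16 + 52 = 68°C
Mismatches (positions where the bases are not complementary): 2 (at positions 10, 11)
Effective Tm = 68 − 2×6 = 68 − 12 = 56°C

56°C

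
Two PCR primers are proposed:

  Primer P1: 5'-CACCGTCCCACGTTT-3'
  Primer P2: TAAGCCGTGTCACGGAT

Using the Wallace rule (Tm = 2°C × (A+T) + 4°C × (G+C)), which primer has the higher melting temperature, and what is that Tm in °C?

Primer P1: A+T=6, G+C=9 → Tm = 2(6)+4(9) = 48°C
Primer P2: A+T=8, G+C=9 → Tm = 2(8)+4(9) = 52°C
48°C vs 52°C → primer P2 is higher.

Primer P2, 52°C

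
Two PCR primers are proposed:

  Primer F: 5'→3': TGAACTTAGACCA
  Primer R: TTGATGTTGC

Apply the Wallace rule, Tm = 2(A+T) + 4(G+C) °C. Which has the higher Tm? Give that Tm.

Primer F, 36°C

Primer F: A+T=8, G+C=5 → Tm = 2(8)+4(5) = 36°C
Primer R: A+T=6, G+C=4 → Tm = 2(6)+4(4) = 28°C
36°C vs 28°C → primer F is higher.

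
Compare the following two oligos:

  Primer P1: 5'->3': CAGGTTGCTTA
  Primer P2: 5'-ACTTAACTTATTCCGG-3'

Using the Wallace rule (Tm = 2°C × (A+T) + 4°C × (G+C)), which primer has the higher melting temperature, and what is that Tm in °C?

Primer P2, 44°C

Primer P1: A+T=6, G+C=5 → Tm = 2(6)+4(5) = 32°C
Primer P2: A+T=10, G+C=6 → Tm = 2(10)+4(6) = 44°C
32°C vs 44°C → primer P2 is higher.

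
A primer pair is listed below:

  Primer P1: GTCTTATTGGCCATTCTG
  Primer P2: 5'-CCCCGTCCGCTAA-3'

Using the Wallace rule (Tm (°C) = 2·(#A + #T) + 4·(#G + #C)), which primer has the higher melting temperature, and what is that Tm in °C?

Primer P1: A+T=10, G+C=8 → Tm = 2(10)+4(8) = 52°C
Primer P2: A+T=4, G+C=9 → Tm = 2(4)+4(9) = 44°C
52°C vs 44°C → primer P1 is higher.

Primer P1, 52°C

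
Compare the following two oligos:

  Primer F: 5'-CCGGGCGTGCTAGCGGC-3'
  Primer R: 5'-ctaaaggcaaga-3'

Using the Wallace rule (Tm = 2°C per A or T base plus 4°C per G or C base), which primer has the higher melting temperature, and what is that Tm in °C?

Primer F: A+T=3, G+C=14 → Tm = 2(3)+4(14) = 62°C
Primer R: A+T=7, G+C=5 → Tm = 2(7)+4(5) = 34°C
62°C vs 34°C → primer F is higher.

Primer F, 62°C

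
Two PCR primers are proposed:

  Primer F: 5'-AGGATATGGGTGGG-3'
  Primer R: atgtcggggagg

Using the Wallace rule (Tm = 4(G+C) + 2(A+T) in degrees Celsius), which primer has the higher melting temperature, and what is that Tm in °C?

Primer F: A+T=6, G+C=8 → Tm = 2(6)+4(8) = 44°C
Primer R: A+T=4, G+C=8 → Tm = 2(4)+4(8) = 40°C
44°C vs 40°C → primer F is higher.

Primer F, 44°C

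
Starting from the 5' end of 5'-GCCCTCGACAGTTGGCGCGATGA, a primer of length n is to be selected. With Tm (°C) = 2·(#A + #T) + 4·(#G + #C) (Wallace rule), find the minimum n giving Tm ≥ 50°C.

First 14 bases: GCCCTCGACAGTTG → Tm = 46°C (< 50°C)
First 15 bases: GCCCTCGACAGTTGG → Tm = 50°C (≥ 50°C)
Each additional base adds 2°C (A/T) or 4°C (G/C), so Tm is non-decreasing in n; n = 15 is the first length to reach 50°C.

n = 15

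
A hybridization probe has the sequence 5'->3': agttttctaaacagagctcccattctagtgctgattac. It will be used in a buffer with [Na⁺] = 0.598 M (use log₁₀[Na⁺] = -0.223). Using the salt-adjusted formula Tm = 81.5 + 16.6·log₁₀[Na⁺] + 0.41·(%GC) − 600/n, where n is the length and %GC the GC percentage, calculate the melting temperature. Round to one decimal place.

78.2°C

Length n = 38. Counting bases: C=9, A=10, T=13, G=6
G+C = 15, so %GC = 15/38 × 100 = 39.474%
Salt term: 16.6 × (-0.223) = -3.702
GC term: 0.41 × 39.474 = 16.184; length term: −600/38 = −15.789
Tm = 81.5 + (-3.702) + 16.184 − 15.789 = 78.193 → 78.2°C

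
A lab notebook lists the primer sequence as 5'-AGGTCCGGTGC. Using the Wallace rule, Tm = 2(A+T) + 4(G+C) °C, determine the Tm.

38°C

Base counts: A=1, G=5, C=3, T=2
So N_AT = 3 and N_GC = 8.
Tm = 2(3) + 4(8) = 6 + 32 = 38°C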